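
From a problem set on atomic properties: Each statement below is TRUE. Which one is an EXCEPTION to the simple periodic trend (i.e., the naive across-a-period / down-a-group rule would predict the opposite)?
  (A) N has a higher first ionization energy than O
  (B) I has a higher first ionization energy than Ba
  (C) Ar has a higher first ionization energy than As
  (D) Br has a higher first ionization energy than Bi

(A)

The general trend: first ionization energy increases across a period and decreases down a group.
(A) N (period 2, group 15) vs O (period 2, group 16): the stated order contradicts the simple trend.
(B) I (period 5, group 17) vs Ba (period 6, group 2): the stated order agrees with the simple trend.
(C) Ar (period 3, group 18) vs As (period 4, group 15): the stated order agrees with the simple trend.
(D) Br (period 4, group 17) vs Bi (period 6, group 15): the stated order agrees with the simple trend.
The exception is (A): pairing an electron in O's 2p⁴ costs repulsion energy, so O ionizes more easily than half-filled N (2p³).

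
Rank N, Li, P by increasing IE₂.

The second ionization energy removes an electron from the +1 ion. For each element: N⁺ still has 4 valence electrons; Li⁺ is the bare [He] core; P⁺ still has 4 valence electrons.
Breaking into a closed-shell core is much more expensive than removing a leftover valence electron — Li has the largest IE_2 here.
Valence configurations: N⁺ [He]2s²2p², P⁺ [Ne]3s²3p².
The numbers (kJ/mol): N 2856, Li 7298, P 1907.
Putting it together, IE_2: P < N < Li.

P < N < Li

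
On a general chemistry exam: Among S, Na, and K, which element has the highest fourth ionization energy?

After 3 electrons have been removed, what remains? S³⁺ still has 3 valence electrons; Na³⁺ is already 2 electrons into the core; K³⁺ is already 2 electrons into the core.
Breaking into a closed-shell core is much more expensive than removing a leftover valence electron — K and Na have the largest IE_4 here.
Tabulated IE_4 (kJ/mol): S 4556, Na 9543, K 5877.
Putting it together, IE_4: S < K < Na.

Na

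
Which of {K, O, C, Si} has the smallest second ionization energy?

After 1 electron has been removed, what remains? K⁺ is the bare [Ar] core; O⁺ still has 5 valence electrons; C⁺ still has 3 valence electrons; Si⁺ still has 3 valence electrons.
Usually core removal costs more than valence removal, but here the competition is close: a tightly held n=2 valence electron can cost more to remove than an n=3 core electron, so the actual values have to decide it.
Valence configurations: O⁺ [He]2s²2p³, C⁺ [He]2s²2p¹, Si⁺ [Ne]3s²3p¹.
The numbers (kJ/mol): K 3052, O 3388, C 2353, Si 1577.
So the second ionization energies run Si < C < K < O.

Si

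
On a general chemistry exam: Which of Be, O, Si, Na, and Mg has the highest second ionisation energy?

Na

Consider each +1 ion: Be⁺ still has 1 valence electron; O⁺ still has 5 valence electrons; Si⁺ still has 3 valence electrons; Na⁺ is the bare [Ne] core; Mg⁺ still has 1 valence electron.
Pulling an electron out of a noble-gas core costs far more than removing a remaining valence electron, so Na sits at the high end of IE_2.
Valence configurations: Be⁺ [He]2s¹, O⁺ [He]2s²2p³, Si⁺ [Ne]3s²3p¹, Mg⁺ [Ne]3s¹.
Tabulated IE_2 (kJ/mol): Be 1757, O 3388, Si 1577, Na 4562, Mg 1451.
Putting it together, IE_2: Mg < Si < Be < O < Na.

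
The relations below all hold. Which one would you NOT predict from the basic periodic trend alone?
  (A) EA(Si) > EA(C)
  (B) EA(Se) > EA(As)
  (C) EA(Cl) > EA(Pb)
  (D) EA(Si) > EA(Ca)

(A)

The general trend: electron affinity increases across a period and decreases down a group.
(A) Si (period 3, group 14) vs C (period 2, group 14): the stated order contradicts the simple trend.
(B) Se (period 4, group 16) vs As (period 4, group 15): the stated order agrees with the simple trend.
(C) Cl (period 3, group 17) vs Pb (period 6, group 14): the stated order agrees with the simple trend.
(D) Si (period 3, group 14) vs Ca (period 4, group 2): the stated order agrees with the simple trend.
The exception is (A): Si's larger, more diffuse 3p orbitals accept an added electron slightly more readily than C's compact 2p.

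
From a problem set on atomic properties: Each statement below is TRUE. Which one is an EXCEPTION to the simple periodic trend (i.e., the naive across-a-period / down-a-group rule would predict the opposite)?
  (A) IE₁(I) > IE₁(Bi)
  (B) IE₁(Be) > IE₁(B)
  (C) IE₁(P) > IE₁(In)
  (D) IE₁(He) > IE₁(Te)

The general trend: first ionization energy increases across a period and decreases down a group.
(A) I (period 5, group 17) vs Bi (period 6, group 15): the stated order agrees with the simple trend.
(B) Be (period 2, group 2) vs B (period 2, group 13): the stated order contradicts the simple trend.
(C) P (period 3, group 15) vs In (period 5, group 13): the stated order agrees with the simple trend.
(D) He (period 1, group 18) vs Te (period 5, group 16): the stated order agrees with the simple trend.
The exception is (B): removing B's lone 2p electron is easier than breaking Be's filled 2s².

(B)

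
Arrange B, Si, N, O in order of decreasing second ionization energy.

The second ionization energy removes an electron from the +1 ion. For each element: B⁺ still has 2 valence electrons; Si⁺ still has 3 valence electrons; N⁺ still has 4 valence electrons; O⁺ still has 5 valence electrons.
All are still removing valence electrons, so compare the +1 ions as you would atoms: IE_2 generally rises across a period (higher Z_eff) and falls down a group (larger shell), subject to the usual subshell exceptions.
Valence configurations: B⁺ [He]2s², Si⁺ [Ne]3s²3p¹, N⁺ [He]2s²2p², O⁺ [He]2s²2p³.
Approximate IE_2 values (kJ/mol): B 2427, Si 1577, N 2856, O 3388.
Overall IE_2 order: Si < B < N < O.

O > N > B > Si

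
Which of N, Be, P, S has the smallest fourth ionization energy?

S

Consider each +3 ion: N³⁺ still has 2 valence electrons; Be³⁺ is already 1 electron into the core; P³⁺ still has 2 valence electrons; S³⁺ still has 3 valence electrons.
Breaking into a closed-shell core is much more expensive than removing a leftover valence electron — Be has the largest IE_4 here.
Valence configurations: N³⁺ [He]2s², P³⁺ [Ne]3s², S³⁺ [Ne]3s²3p¹.
S³⁺ loses a lone 3p electron whereas P³⁺ must break into a filled 3s² pair, so IE_4(P) > IE_4(S) even though S has the higher nuclear charge.
Tabulated IE_4 (kJ/mol): N 7475, Be 21007, P 4964, S 4556.
Putting it together, IE_4: S < P < N < Be.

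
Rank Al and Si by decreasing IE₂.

The second ionization energy removes an electron from the +1 ion. For each element: Al⁺ still has 2 valence electrons; Si⁺ still has 3 valence electrons.
All are still removing valence electrons, so compare the +1 ions as you would atoms: IE_2 generally rises across a period (higher Z_eff) and falls down a group (larger shell), subject to the usual subshell exceptions.
Valence configurations: Al⁺ [Ne]3s², Si⁺ [Ne]3s²3p¹.
Si⁺ loses a lone 3p electron whereas Al⁺ must break into a filled 3s² pair, so IE_2(Al) > IE_2(Si) even though Si has the higher nuclear charge.
Approximate IE_2 values (kJ/mol): Al 1817, Si 1577.
So the second ionization energies run Si < Al.

Al, Si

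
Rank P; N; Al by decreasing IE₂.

N, P, Al

IE_2 is the cost of taking one more electron from the +1 cation: P⁺ still has 4 valence electrons; N⁺ still has 4 valence electrons; Al⁺ still has 2 valence electrons.
All are still removing valence electrons, so compare the +1 ions as you would atoms: IE_2 generally rises across a period (higher Z_eff) and falls down a group (larger shell), subject to the usual subshell exceptions.
Valence configurations: P⁺ [Ne]3s²3p², N⁺ [He]2s²2p², Al⁺ [Ne]3s².
Approximate IE_2 values (kJ/mol): P 1907, N 2856, Al 1817.
Putting it together, IE_2: Al < P < N.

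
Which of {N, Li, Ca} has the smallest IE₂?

Ca

Consider each +1 ion: N⁺ still has 4 valence electrons; Li⁺ is the bare [He] core; Ca⁺ still has 1 valence electron.
Core electrons are held far more tightly than valence electrons, so Li tops the IE_2 order.
Valence configurations: N⁺ [He]2s²2p², Ca⁺ [Ar]4s¹.
The numbers (kJ/mol): N 2856, Li 7298, Ca 1145.
Putting it together, IE_2: Ca < N < Li.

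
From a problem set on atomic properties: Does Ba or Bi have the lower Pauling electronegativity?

Ba

Atoms toward the upper right of the periodic table pull bonding electrons most strongly.
All lie in period 6, so electronegativity increases left to right.
So Ba has the lower Pauling electronegativity (Ba < Bi).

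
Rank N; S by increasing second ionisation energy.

The second ionization energy removes an electron from the +1 ion. For each element: N⁺ still has 4 valence electrons; S⁺ still has 5 valence electrons.
All are still removing valence electrons, so compare the +1 ions as you would atoms: IE_2 generally rises across a period (higher Z_eff) and falls down a group (larger shell), subject to the usual subshell exceptions.
Valence configurations: N⁺ [He]2s²2p², S⁺ [Ne]3s²3p³.
Tabulated IE_2 (kJ/mol): N 2856, S 2252.
Putting it together, IE_2: S < N.

S < N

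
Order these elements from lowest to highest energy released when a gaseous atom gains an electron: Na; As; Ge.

Na < As < Ge

Na is in period 3, group 1; Ge is in period 4, group 14; As is in period 4, group 15.
EA tends to increase across a period and decrease down a group, though the pattern is less regular than for IE or radius.
Neither a single period nor a single group — weigh both effects.
As > Na: period and group pull opposite ways; the across-period shift dominates (78 vs 53 kJ/mol).
Ge > As: this pair runs against the simple trend — see the exception note.
Note the exception: Ge has a higher electron affinity than As, contrary to the simple trend — adding an electron to As's half-filled 4p³ is unfavourable, so Ge (4p²) has the more exothermic EA.
For reference (kJ/mol): Na 53, Ge 119, As 78.
So from lowest to highest: Na < As < Ge.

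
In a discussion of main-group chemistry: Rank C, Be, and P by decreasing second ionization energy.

C > P > Be

The second ionization energy removes an electron from the +1 ion. For each element: C⁺ still has 3 valence electrons; Be⁺ still has 1 valence electron; P⁺ still has 4 valence electrons.
All are still removing valence electrons, so compare the +1 ions as you would atoms: IE_2 generally rises across a period (higher Z_eff) and falls down a group (larger shell), subject to the usual subshell exceptions.
Valence configurations: C⁺ [He]2s²2p¹, Be⁺ [He]2s¹, P⁺ [Ne]3s²3p².
Tabulated IE_2 (kJ/mol): C 2353, Be 1757, P 1907.
Putting it together, IE_2: Be < P < C.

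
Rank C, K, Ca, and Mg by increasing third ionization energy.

K, C, Ca, Mg

After 2 electrons have been removed, what remains? C²⁺ still has 2 valence electrons; K²⁺ is already 1 electron into the core; Ca²⁺ is the bare [Ar] core; Mg²⁺ is the bare [Ne] core.
Usually core removal costs more than valence removal, but here the competition is close: a tightly held n=2 valence electron can cost more to remove than an n=3 core electron, so the actual values have to decide it.
Approximate IE_3 values (kJ/mol): C 4620, K 4420, Ca 4912, Mg 7733.
Hence IE_3: K < C < Ca < Mg.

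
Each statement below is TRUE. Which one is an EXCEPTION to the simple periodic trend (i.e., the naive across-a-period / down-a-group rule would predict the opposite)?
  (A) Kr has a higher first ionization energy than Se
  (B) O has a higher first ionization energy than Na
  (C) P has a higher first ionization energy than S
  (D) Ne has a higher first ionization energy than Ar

The general trend: first ionization energy increases across a period and decreases down a group.
(A) Kr (period 4, group 18) vs Se (period 4, group 16): the stated order agrees with the simple trend.
(B) O (period 2, group 16) vs Na (period 3, group 1): the stated order agrees with the simple trend.
(C) P (period 3, group 15) vs S (period 3, group 16): the stated order contradicts the simple trend.
(D) Ne (period 2, group 18) vs Ar (period 3, group 18): the stated order agrees with the simple trend.
The exception is (C): S (3p⁴) ionizes more easily than half-filled P (3p³) because the paired 3p electron in S is pushed out by e⁻–e⁻ repulsion.

(C)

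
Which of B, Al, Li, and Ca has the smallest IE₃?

Consider each +2 ion: B²⁺ still has 1 valence electron; Al²⁺ still has 1 valence electron; Li²⁺ is already 1 electron into the core; Ca²⁺ is the bare [Ar] core.
Breaking into a closed-shell core is much more expensive than removing a leftover valence electron — Ca and Li have the largest IE_3 here.
Valence configurations: B²⁺ [He]2s¹, Al²⁺ [Ne]3s¹.
Tabulated IE_3 (kJ/mol): B 3660, Al 2745, Li 11815, Ca 4912.
Overall IE_3 order: Al < B < Ca < Li.

Al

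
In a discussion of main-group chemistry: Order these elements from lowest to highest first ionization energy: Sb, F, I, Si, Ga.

Ga, Si, Sb, I, F

F is in period 2, group 17; Si is in period 3, group 14; Ga is in period 4, group 13; Sb is in period 5, group 15; I is in period 5, group 17.
Removing the outermost electron gets harder across a period and easier down a group.
Here both period and group differ, so the two effects have to be weighed against each other.
Si > Ga: relative to Ga, both the across-period and down-group shifts push Si's first ionization energy up.
Sb > Si: the two effects oppose for this pair; the across-period effect wins (831 vs 786 kJ/mol).
I > Sb: both are in period 5; the period trend gives I the larger value.
F > I: they share group 17; the group trend gives F the larger value.
Approximate values (kJ/mol): F 1681, Si 786, Ga 579, Sb 831, I 1008.
So from lowest to highest: Ga < Si < Sb < I < F.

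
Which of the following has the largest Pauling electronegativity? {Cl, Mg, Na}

Cl

Na is in period 3, group 1; Mg is in period 3, group 2; Cl is in period 3, group 17.
Atoms toward the upper right of the periodic table pull bonding electrons most strongly.
All lie in period 3, so electronegativity increases left to right.
The largest Pauling electronegativity among these belongs to Cl.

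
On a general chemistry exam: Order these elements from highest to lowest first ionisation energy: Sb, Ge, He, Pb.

He > Sb > Ge > Pb

He is in period 1, group 18; Ge is in period 4, group 14; Sb is in period 5, group 15; Pb is in period 6, group 14.
First ionization energy rises across a period (greater Z_eff holds electrons more tightly) and falls down a group (valence electrons are farther from the nucleus).
These span different periods and groups, so the two trends combine.
Ge > Pb: they share group 14; the group trend gives Ge the larger value.
Sb > Ge: period and group pull opposite ways; the across-period shift dominates (831 vs 762 kJ/mol).
He > Sb: relative to Sb, both the across-period and down-group shifts push He's first ionization energy up.
For reference (kJ/mol): He 2372, Ge 762, Sb 831, Pb 716.
So from highest to lowest: He > Sb > Ge > Pb.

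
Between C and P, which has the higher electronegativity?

C is in period 2, group 14; P is in period 3, group 15.
Smaller atoms with higher effective nuclear charge are more electronegative.
These sit on a diagonal, where the across-period and down-group effects partly cancel.
C > P: period and group pull opposite ways; the down-group shift dominates (2.55 vs 2.19).
Tabulated electronegativity (Pauling): C 2.55, P 2.19.
So C has the higher electronegativity (C > P).

C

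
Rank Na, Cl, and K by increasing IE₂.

Cl < K < Na

IE_2 is the cost of taking one more electron from the +1 cation: Na⁺ is the bare [Ne] core; Cl⁺ still has 6 valence electrons; K⁺ is the bare [Ar] core.
Core electrons are held far more tightly than valence electrons, so K and Na top the IE_2 order.
Tabulated IE_2 (kJ/mol): Na 4562, Cl 2298, K 3052.
Putting it together, IE_2: Cl < K < Na.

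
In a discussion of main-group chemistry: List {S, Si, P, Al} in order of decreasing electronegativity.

Al is in period 3, group 13; Si is in period 3, group 14; P is in period 3, group 15; S is in period 3, group 16.
EN rises left→right (higher Z_eff, smaller atoms) and falls top→bottom (larger, more shielded atoms).
All lie in period 3, so electronegativity increases left to right.
So from highest to lowest: S > P > Si > Al.

S > P > Si > Al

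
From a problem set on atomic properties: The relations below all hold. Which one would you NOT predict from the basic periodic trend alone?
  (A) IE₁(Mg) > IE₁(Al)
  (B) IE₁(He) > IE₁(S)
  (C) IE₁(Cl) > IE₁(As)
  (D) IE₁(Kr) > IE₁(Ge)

The general trend: first ionisation energy increases across a period and decreases down a group.
(A) Mg (period 3, group 2) vs Al (period 3, group 13): the stated order contradicts the simple trend.
(B) He (period 1, group 18) vs S (period 3, group 16): the stated order agrees with the simple trend.
(C) Cl (period 3, group 17) vs As (period 4, group 15): the stated order agrees with the simple trend.
(D) Kr (period 4, group 18) vs Ge (period 4, group 14): the stated order agrees with the simple trend.
The exception is (A): Al's single 3p electron is easier to remove than one from Mg's filled 3s².

(A)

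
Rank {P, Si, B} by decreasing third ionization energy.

After 2 electrons have been removed, what remains? P²⁺ still has 3 valence electrons; Si²⁺ still has 2 valence electrons; B²⁺ still has 1 valence electron.
All are still removing valence electrons, so compare the +2 ions as you would atoms: IE_3 generally rises across a period (higher Z_eff) and falls down a group (larger shell), subject to the usual subshell exceptions.
Valence configurations: P²⁺ [Ne]3s²3p¹, Si²⁺ [Ne]3s², B²⁺ [He]2s¹.
P²⁺ loses a lone 3p electron whereas Si²⁺ must break into a filled 3s² pair, so IE_3(Si) > IE_3(P) even though P has the higher nuclear charge.
The numbers (kJ/mol): P 2914, Si 3232, B 3660.
Hence IE_3: P < Si < B.

B > Si > P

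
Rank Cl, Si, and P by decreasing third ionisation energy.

IE_3 is the cost of taking one more electron from the +2 cation: Cl²⁺ still has 5 valence electrons; Si²⁺ still has 2 valence electrons; P²⁺ still has 3 valence electrons.
All are still removing valence electrons, so compare the +2 ions as you would atoms: IE_3 generally rises across a period (higher Z_eff) and falls down a group (larger shell), subject to the usual subshell exceptions.
Valence configurations: Cl²⁺ [Ne]3s²3p³, Si²⁺ [Ne]3s², P²⁺ [Ne]3s²3p¹.
P²⁺ loses a lone 3p electron whereas Si²⁺ must break into a filled 3s² pair, so IE_3(Si) > IE_3(P) even though P has the higher nuclear charge.
The numbers (kJ/mol): Cl 3822, Si 3232, P 2914.
So the third ionization energies run P < Si < Cl.

Cl > Si > P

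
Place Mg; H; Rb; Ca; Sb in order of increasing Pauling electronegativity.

Rb < Ca < Mg < Sb < H

H is in period 1, group 1; Mg is in period 3, group 2; Ca is in period 4, group 2; Rb is in period 5, group 1; Sb is in period 5, group 15.
Smaller atoms with higher effective nuclear charge are more electronegative.
These span different periods and groups, so the two trends combine.
Ca > Rb: both effects reinforce here, so Ca is clearly the higher of the two.
Mg > Ca: Mg sits above Ca in group 2, so the down-group effect alone puts Mg higher.
Sb > Mg: period and group pull opposite ways; the across-period shift dominates (2.05 vs 1.31).
H > Sb: period and group pull opposite ways; the down-group shift dominates (2.20 vs 2.05).
Approximate values (Pauling): H 2.20, Mg 1.31, Ca 1.00, Rb 0.82, Sb 2.05.
So from lowest to highest: Rb < Ca < Mg < Sb < H.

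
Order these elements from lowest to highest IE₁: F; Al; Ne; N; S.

IE₁ increases left→right with effective nuclear charge and decreases top→bottom as the valence shell moves farther out.
Neither a single period nor a single group — weigh both effects.
S > Al: S lies to the right of Al in period 3, so the across-period effect alone puts S higher.
N > S: period and group pull opposite ways; the down-group shift dominates (1402 vs 1000 kJ/mol).
F > N: F lies to the right of N in period 2, so the across-period effect alone puts F higher.
Ne > F: both are in period 2; the period trend gives Ne the larger value.
For reference (kJ/mol): N 1402, F 1681, Ne 2081, Al 578, S 1000.
So from lowest to highest: Al < S < N < F < Ne.

Al, S, N, F, Ne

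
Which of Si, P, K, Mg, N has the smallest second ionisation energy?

The second ionization energy removes an electron from the +1 ion. For each element: Si⁺ still has 3 valence electrons; P⁺ still has 4 valence electrons; K⁺ is the bare [Ar] core; Mg⁺ still has 1 valence electron; N⁺ still has 4 valence electrons.
Breaking into a closed-shell core is much more expensive than removing a leftover valence electron — K has the largest IE_2 here.
Valence configurations: Si⁺ [Ne]3s²3p¹, P⁺ [Ne]3s²3p², Mg⁺ [Ne]3s¹, N⁺ [He]2s²2p².
Approximate IE_2 values (kJ/mol): Si 1577, P 1907, K 3052, Mg 1451, N 2856.
Overall IE_2 order: Mg < Si < P < N < K.

Mg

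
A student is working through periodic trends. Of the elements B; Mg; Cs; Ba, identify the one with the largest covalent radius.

Cs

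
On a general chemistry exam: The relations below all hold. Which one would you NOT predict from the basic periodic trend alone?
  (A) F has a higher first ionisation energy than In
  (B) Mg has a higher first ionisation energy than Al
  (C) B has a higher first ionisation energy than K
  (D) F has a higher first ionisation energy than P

(B)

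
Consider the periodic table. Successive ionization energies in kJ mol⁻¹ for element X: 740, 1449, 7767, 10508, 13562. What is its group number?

Group 2

Look for the largest jump between consecutive ionization energies: IE3/IE2 ≈ 5.4, far larger than any earlier ratio.
That jump marks the point where a core electron is being removed. So the atom has 2 valence electrons.
A main-group element with 2 valence electrons is in group 2.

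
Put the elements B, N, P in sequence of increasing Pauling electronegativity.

B < P < N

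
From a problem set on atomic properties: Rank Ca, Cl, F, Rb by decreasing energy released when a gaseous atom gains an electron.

F is in period 2, group 17; Cl is in period 3, group 17; Ca is in period 4, group 2; Rb is in period 5, group 1.
Electron affinity generally becomes more exothermic across a period toward the halogens and less exothermic down a group.
Neither a single period nor a single group — weigh both effects.
Rb > Ca: this pair runs against the simple trend — see the exception note.
F > Rb: relative to Rb, both the across-period and down-group shifts push F's electron affinity up.
Cl > F: this pair runs against the simple trend — see the exception note.
Note the exception: Rb has a higher electron affinity than Ca, contrary to the simple trend — adding an electron to Ca (ns²) has to open a new, higher-energy np subshell, which is unfavourable.
Note the exception: Cl has a higher electron affinity than F, contrary to the simple trend — F's small 2p subshell makes the incoming electron feel strong e⁻–e⁻ repulsion, so Cl actually releases more energy on gaining an electron.
Approximate values (kJ/mol): F 328, Cl 349, Ca 2, Rb 47.
So from highest to lowest: Cl > F > Rb > Ca.

Cl > F > Rb > Ca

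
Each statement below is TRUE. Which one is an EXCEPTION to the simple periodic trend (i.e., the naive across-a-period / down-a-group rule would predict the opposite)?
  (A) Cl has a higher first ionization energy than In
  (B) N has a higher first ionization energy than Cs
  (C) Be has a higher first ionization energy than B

(C)

The general trend: first ionization energy increases across a period and decreases down a group.
(A) Cl (period 3, group 17) vs In (period 5, group 13): the stated order agrees with the simple trend.
(B) N (period 2, group 15) vs Cs (period 6, group 1): the stated order agrees with the simple trend.
(C) Be (period 2, group 2) vs B (period 2, group 13): the stated order contradicts the simple trend.
The exception is (C): removing B's lone 2p electron is easier than breaking Be's filled 2s².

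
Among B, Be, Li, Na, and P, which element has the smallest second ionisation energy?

Be

IE_2 is the cost of taking one more electron from the +1 cation: B⁺ still has 2 valence electrons; Be⁺ still has 1 valence electron; Li⁺ is the bare [He] core; Na⁺ is the bare [Ne] core; P⁺ still has 4 valence electrons.
Breaking into a closed-shell core is much more expensive than removing a leftover valence electron — Na and Li have the largest IE_2 here.
Valence configurations: B⁺ [He]2s², Be⁺ [He]2s¹, P⁺ [Ne]3s²3p².
Tabulated IE_2 (kJ/mol): B 2427, Be 1757, Li 7298, Na 4562, P 1907.
Putting it together, IE_2: Be < P < B < Na < Li.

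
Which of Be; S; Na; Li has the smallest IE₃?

The third ionization energy removes an electron from the +2 ion. For each element: Be²⁺ is the bare [He] core; S²⁺ still has 4 valence electrons; Na²⁺ is already 1 electron into the core; Li²⁺ is already 1 electron into the core.
Core electrons are held far more tightly than valence electrons, so Na, Li and Be top the IE_3 order.
Approximate IE_3 values (kJ/mol): Be 14849, S 3357, Na 6910, Li 11815.
Overall IE_3 order: S < Na < Li < Be.

S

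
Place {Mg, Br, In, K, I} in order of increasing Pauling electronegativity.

K < Mg < In < I < Br

Mg is in period 3, group 2; K is in period 4, group 1; Br is in period 4, group 17; In is in period 5, group 13; I is in period 5, group 17.
Atoms toward the upper right of the periodic table pull bonding electrons most strongly.
Here both period and group differ, so the two effects have to be weighed against each other.
Mg > K: both effects reinforce here, so Mg is clearly the higher of the two.
In > Mg: the two effects oppose for this pair; the across-period effect wins (1.78 vs 1.31).
I > In: I lies to the right of In in period 5, so the across-period effect alone puts I higher.
Br > I: Br sits above I in group 17, so the down-group effect alone puts Br higher.
Tabulated electronegativity (Pauling): Mg 1.31, K 0.82, Br 2.96, In 1.78, I 2.66.
So from lowest to highest: K < Mg < In < I < Br.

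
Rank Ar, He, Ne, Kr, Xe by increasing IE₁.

IE₁ increases left→right with effective nuclear charge and decreases top→bottom as the valence shell moves farther out.
All are in group 18, so first ionization energy increases up the group.
So from lowest to highest: Xe < Kr < Ar < Ne < He.

Xe < Kr < Ar < Ne < He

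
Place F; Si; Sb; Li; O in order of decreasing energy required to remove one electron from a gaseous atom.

F > O > Sb > Si > Li

Li is in period 2, group 1; O is in period 2, group 16; F is in period 2, group 17; Si is in period 3, group 14; Sb is in period 5, group 15.
Removing the outermost electron gets harder across a period and easier down a group.
Neither a single period nor a single group — weigh both effects.
Si > Li: the two effects oppose for this pair; the across-period effect wins (786 vs 520 kJ/mol).
Sb > Si: the two effects oppose for this pair; the across-period effect wins (831 vs 786 kJ/mol).
O > Sb: both effects reinforce here, so O is clearly the higher of the two.
F > O: F lies to the right of O in period 2, so the across-period effect alone puts F higher.
Tabulated first ionization energy (kJ/mol): Li 520, O 1314, F 1681, Si 786, Sb 831.
So from highest to lowest: F > O > Sb > Si > Li.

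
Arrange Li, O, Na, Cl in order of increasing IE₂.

Cl < O < Na < Li

After 1 electron has been removed, what remains? Li⁺ is the bare [He] core; O⁺ still has 5 valence electrons; Na⁺ is the bare [Ne] core; Cl⁺ still has 6 valence electrons.
Core electrons are held far more tightly than valence electrons, so Na and Li top the IE_2 order.
Valence configurations: O⁺ [He]2s²2p³, Cl⁺ [Ne]3s²3p⁴.
Tabulated IE_2 (kJ/mol): Li 7298, O 3388, Na 4562, Cl 2298.
Overall IE_2 order: Cl < O < Na < Li.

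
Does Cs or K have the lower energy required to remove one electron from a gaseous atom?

K is in period 4, group 1; Cs is in period 6, group 1.
Removing the outermost electron gets harder across a period and easier down a group.
All are in group 1, so first ionization energy increases up the group.
So Cs has the lower energy required to remove one electron from a gaseous atom (Cs < K).

Cs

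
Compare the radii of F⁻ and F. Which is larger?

Forming F⁻ adds 1 electron to F. More electron–electron repulsion in the same shell, with unchanged nuclear charge, lets the cloud expand.
An anion is larger than its parent atom: F⁻ > F.

F⁻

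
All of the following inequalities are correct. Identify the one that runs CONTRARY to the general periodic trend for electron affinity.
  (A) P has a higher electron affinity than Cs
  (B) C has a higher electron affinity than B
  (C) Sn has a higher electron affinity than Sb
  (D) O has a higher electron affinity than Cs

(C)

The general trend: electron affinity increases across a period and decreases down a group.
(A) P (period 3, group 15) vs Cs (period 6, group 1): the stated order agrees with the simple trend.
(B) C (period 2, group 14) vs B (period 2, group 13): the stated order agrees with the simple trend.
(C) Sn (period 5, group 14) vs Sb (period 5, group 15): the stated order contradicts the simple trend.
(D) O (period 2, group 16) vs Cs (period 6, group 1): the stated order agrees with the simple trend.
The exception is (C): adding an electron to Sb's half-filled 5p³ is unfavourable, so Sn has the more exothermic EA.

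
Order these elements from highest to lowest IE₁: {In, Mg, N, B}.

Across a period the outer electron is held more tightly (higher IE₁); down a group it sits in a higher shell, more shielded, and comes off more easily.
Neither a single period nor a single group — weigh both effects.
Mg > In: period and group pull opposite ways; the down-group shift dominates (738 vs 558 kJ/mol).
B > Mg: relative to Mg, both the across-period and down-group shifts push B's first ionization energy up.
N > B: both are in period 2; the period trend gives N the larger value.
Tabulated first ionization energy (kJ/mol): B 801, N 1402, Mg 738, In 558.
So from highest to lowest: N > B > Mg > In.

N > B > Mg > In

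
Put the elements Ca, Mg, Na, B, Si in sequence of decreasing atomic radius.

B is in period 2, group 13; Na is in period 3, group 1; Mg is in period 3, group 2; Si is in period 3, group 14; Ca is in period 4, group 2.
Across a period the added protons contract the valence shell; down a group each new principal shell makes the atom larger.
Here both period and group differ, so the two effects have to be weighed against each other.
Si > B: period and group pull opposite ways; the down-group shift dominates (116 vs 85 pm).
Mg > Si: Mg lies to the left of Si in period 3, so the across-period effect alone puts Mg larger.
Na > Mg: Na lies to the left of Mg in period 3, so the across-period effect alone puts Na larger.
Ca > Na: the two effects oppose for this pair; the down-group effect wins (171 vs 155 pm).
Approximate values (pm): B 85, Na 155, Mg 139, Si 116, Ca 171.
So from largest to smallest: Ca > Na > Mg > Si > B.

Ca, Na, Mg, Si, B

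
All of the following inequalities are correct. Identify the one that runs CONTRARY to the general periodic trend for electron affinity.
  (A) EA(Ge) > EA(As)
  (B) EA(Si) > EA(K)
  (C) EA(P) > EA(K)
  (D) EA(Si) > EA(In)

The general trend: electron affinity increases across a period and decreases down a group.
(A) Ge (period 4, group 14) vs As (period 4, group 15): the stated order contradicts the simple trend.
(B) Si (period 3, group 14) vs K (period 4, group 1): the stated order agrees with the simple trend.
(C) P (period 3, group 15) vs K (period 4, group 1): the stated order agrees with the simple trend.
(D) Si (period 3, group 14) vs In (period 5, group 13): the stated order agrees with the simple trend.
The exception is (A): adding an electron to As's half-filled 4p³ is unfavourable, so Ge (4p²) has the more exothermic EA.

(A)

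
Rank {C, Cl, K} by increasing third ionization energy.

After 2 electrons have been removed, what remains? C²⁺ still has 2 valence electrons; Cl²⁺ still has 5 valence electrons; K²⁺ is already 1 electron into the core.
Usually core removal costs more than valence removal, but here the competition is close: a tightly held n=2 valence electron can cost more to remove than an n=3 core electron, so the actual values have to decide it.
Valence configurations: C²⁺ [He]2s², Cl²⁺ [Ne]3s²3p³.
The numbers (kJ/mol): C 4620, Cl 3822, K 4420.
Overall IE_3 order: Cl < K < C.

Cl < K < C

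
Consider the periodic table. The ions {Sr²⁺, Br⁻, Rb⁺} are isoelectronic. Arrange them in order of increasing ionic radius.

Sr²⁺ < Rb⁺ < Br⁻

All of these have 36 electrons, so size is governed by nuclear charge alone: the more protons, the stronger the pull on the same electron cloud, and the smaller the ion.
Nuclear charges: Sr²⁺ (Z=38), Rb⁺ (Z=37), Br⁻ (Z=35).
Smallest to largest: Sr²⁺ < Rb⁺ < Br⁻.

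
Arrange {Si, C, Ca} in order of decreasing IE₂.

After 1 electron has been removed, what remains? Si⁺ still has 3 valence electrons; C⁺ still has 3 valence electrons; Ca⁺ still has 1 valence electron.
All are still removing valence electrons, so compare the +1 ions as you would atoms: IE_2 generally rises across a period (higher Z_eff) and falls down a group (larger shell), subject to the usual subshell exceptions.
Valence configurations: Si⁺ [Ne]3s²3p¹, C⁺ [He]2s²2p¹, Ca⁺ [Ar]4s¹.
Tabulated IE_2 (kJ/mol): Si 1577, C 2353, Ca 1145.
Overall IE_2 order: Ca < Si < C.

C, Si, Ca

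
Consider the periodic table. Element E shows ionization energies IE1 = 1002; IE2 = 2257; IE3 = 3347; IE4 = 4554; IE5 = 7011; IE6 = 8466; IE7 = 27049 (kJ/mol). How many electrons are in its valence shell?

6

Look for the largest jump between consecutive ionization energies: IE7/IE6 ≈ 3.2, far larger than any earlier ratio.
That jump marks the point where a core electron is being removed. So the atom has 6 valence electrons.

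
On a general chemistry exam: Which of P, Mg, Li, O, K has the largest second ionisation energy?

After 1 electron has been removed, what remains? P⁺ still has 4 valence electrons; Mg⁺ still has 1 valence electron; Li⁺ is the bare [He] core; O⁺ still has 5 valence electrons; K⁺ is the bare [Ar] core.
Usually core removal costs more than valence removal, but here the competition is close: a tightly held n=2 valence electron can cost more to remove than an n=3 core electron, so the actual values have to decide it.
Valence configurations: P⁺ [Ne]3s²3p², Mg⁺ [Ne]3s¹, O⁺ [He]2s²2p³.
Approximate IE_2 values (kJ/mol): P 1907, Mg 1451, Li 7298, O 3388, K 3052.
So the second ionization energies run Mg < P < K < O < Li.

Li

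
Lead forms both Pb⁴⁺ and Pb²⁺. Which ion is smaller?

Both ions have Z = 82 protons, but Pb⁴⁺ has lost more electrons, so its remaining electrons feel a larger effective nuclear charge per electron and are pulled in more tightly.
Higher positive charge → smaller ion, so Pb²⁺ > Pb⁴⁺.

Pb⁴⁺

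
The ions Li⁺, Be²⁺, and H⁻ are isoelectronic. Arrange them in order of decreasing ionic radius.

All of these have 2 electrons, so size is governed by nuclear charge alone: the more protons, the stronger the pull on the same electron cloud, and the smaller the ion.
Nuclear charges: Be²⁺ (Z=4), Li⁺ (Z=3), H⁻ (Z=1).
Largest to smallest: H⁻ > Li⁺ > Be²⁺.

H⁻ > Li⁺ > Be²⁺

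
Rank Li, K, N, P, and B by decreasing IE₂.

After 1 electron has been removed, what remains? Li⁺ is the bare [He] core; K⁺ is the bare [Ar] core; N⁺ still has 4 valence electrons; P⁺ still has 4 valence electrons; B⁺ still has 2 valence electrons.
Core electrons are held far more tightly than valence electrons, so K and Li top the IE_2 order.
Valence configurations: N⁺ [He]2s²2p², P⁺ [Ne]3s²3p², B⁺ [He]2s².
Approximate IE_2 values (kJ/mol): Li 7298, K 3052, N 2856, P 1907, B 2427.
So the second ionization energies run P < B < N < K < Li.

Li > K > N > B > P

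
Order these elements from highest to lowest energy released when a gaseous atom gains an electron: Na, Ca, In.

Na is in period 3, group 1; Ca is in period 4, group 2; In is in period 5, group 13.
Atoms with high Z_eff and room in the valence shell (especially the halogens) have the most exothermic electron affinities.
These sit on a diagonal, where the across-period and down-group effects partly cancel.
In > Ca: the two effects oppose for this pair; the across-period effect wins (29 vs 2 kJ/mol).
Na > In: period and group pull opposite ways; the down-group shift dominates (53 vs 29 kJ/mol).
Tabulated electron affinity (kJ/mol): Na 53, Ca 2, In 29.
So from highest to lowest: Na > In > Ca.

Na > In > Ca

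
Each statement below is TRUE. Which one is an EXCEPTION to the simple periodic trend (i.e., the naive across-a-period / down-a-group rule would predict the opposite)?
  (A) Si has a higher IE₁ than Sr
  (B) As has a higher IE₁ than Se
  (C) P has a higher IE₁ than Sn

The general trend: IE₁ increases across a period and decreases down a group.
(A) Si (period 3, group 14) vs Sr (period 5, group 2): the stated order agrees with the simple trend.
(B) As (period 4, group 15) vs Se (period 4, group 16): the stated order contradicts the simple trend.
(C) P (period 3, group 15) vs Sn (period 5, group 14): the stated order agrees with the simple trend.
The exception is (B): Se (4p⁴) ionizes more easily than half-filled As (4p³).

(B)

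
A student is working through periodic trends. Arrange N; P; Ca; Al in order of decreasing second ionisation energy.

After 1 electron has been removed, what remains? N⁺ still has 4 valence electrons; P⁺ still has 4 valence electrons; Ca⁺ still has 1 valence electron; Al⁺ still has 2 valence electrons.
All are still removing valence electrons, so compare the +1 ions as you would atoms: IE_2 generally rises across a period (higher Z_eff) and falls down a group (larger shell), subject to the usual subshell exceptions.
Valence configurations: N⁺ [He]2s²2p², P⁺ [Ne]3s²3p², Ca⁺ [Ar]4s¹, Al⁺ [Ne]3s².
The numbers (kJ/mol): N 2856, P 1907, Ca 1145, Al 1817.
So the second ionization energies run Ca < Al < P < N.

N > P > Al > Ca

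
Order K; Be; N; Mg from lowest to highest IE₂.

Mg < Be < N < K

Consider each +1 ion: K⁺ is the bare [Ar] core; Be⁺ still has 1 valence electron; N⁺ still has 4 valence electrons; Mg⁺ still has 1 valence electron.
Pulling an electron out of a noble-gas core costs far more than removing a remaining valence electron, so K sits at the high end of IE_2.
Valence configurations: Be⁺ [He]2s¹, N⁺ [He]2s²2p², Mg⁺ [Ne]3s¹.
The numbers (kJ/mol): K 3052, Be 1757, N 2856, Mg 1451.
Putting it together, IE_2: Mg < Be < N < K.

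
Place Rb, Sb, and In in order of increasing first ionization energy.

Rb < In < Sb

Rb is in period 5, group 1; In is in period 5, group 13; Sb is in period 5, group 15.
First ionization energy rises across a period (greater Z_eff holds electrons more tightly) and falls down a group (valence electrons are farther from the nucleus).
All lie in period 5, so first ionization energy increases left to right.
So from lowest to highest: Rb < In < Sb.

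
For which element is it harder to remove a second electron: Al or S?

Consider each +1 ion: Al⁺ still has 2 valence electrons; S⁺ still has 5 valence electrons.
All are still removing valence electrons, so compare the +1 ions as you would atoms: IE_2 generally rises across a period (higher Z_eff) and falls down a group (larger shell), subject to the usual subshell exceptions.
Valence configurations: Al⁺ [Ne]3s², S⁺ [Ne]3s²3p³.
Tabulated IE_2 (kJ/mol): Al 1817, S 2252.
Overall IE_2 order: Al < S.

S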